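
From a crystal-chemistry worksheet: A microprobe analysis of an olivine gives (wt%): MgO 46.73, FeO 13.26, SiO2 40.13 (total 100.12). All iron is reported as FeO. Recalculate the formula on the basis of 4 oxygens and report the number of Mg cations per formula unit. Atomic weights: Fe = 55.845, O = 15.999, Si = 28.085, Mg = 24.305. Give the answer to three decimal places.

MgO: 46.73/40.304 = 1.15944 mol → 1.15944 mol Mg, 1.15944 mol O.
FeO: 13.26/71.844 = 0.18457 mol → 0.18457 mol Fe, 0.18457 mol O.
SiO2: 40.13/60.083 = 0.66791 mol → 0.66791 mol Si, 1.33582 mol O.
Total oxygen = 2.67983 mol. Normalization factor = 4/2.67983 = 1.49263.
Mg per 4 O = 1.15944 × 1.49263 = 1.731.

1.731 Mg apfu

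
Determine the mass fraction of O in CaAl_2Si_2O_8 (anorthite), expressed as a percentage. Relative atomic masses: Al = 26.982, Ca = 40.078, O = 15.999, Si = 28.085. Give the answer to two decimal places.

Molar mass of CaAl_2Si_2O_8: 1×40.078 + 2×26.982 + 2×28.085 + 8×15.999 = 278.204 g/mol.
Mass of O per formula unit: 8 × 15.999 = 127.992 g.
Weight fraction O = 127.992 / 278.204 = 0.4601.

46.01 weight percent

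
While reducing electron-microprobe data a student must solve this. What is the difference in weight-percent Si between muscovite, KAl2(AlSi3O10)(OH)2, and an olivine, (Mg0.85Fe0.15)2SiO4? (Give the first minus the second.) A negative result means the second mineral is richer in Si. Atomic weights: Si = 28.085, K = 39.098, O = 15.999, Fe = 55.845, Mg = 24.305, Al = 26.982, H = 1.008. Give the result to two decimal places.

2.45 percentage points

First mineral: 84.255 g Si in 398.303 g formula = 21.15 wt% Si.
Second mineral: 28.085 g Si in 150.153 g formula = 18.70 wt% Si.
21.15% − 18.70% gives a difference of 2.45 percentage points.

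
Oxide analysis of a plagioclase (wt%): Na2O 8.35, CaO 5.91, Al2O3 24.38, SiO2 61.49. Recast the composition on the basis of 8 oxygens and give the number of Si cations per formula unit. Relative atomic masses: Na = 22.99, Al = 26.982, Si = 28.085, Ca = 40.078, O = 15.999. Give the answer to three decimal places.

2.725 Si apfu

Na2O (M=61.979): mol = 0.13472; Na = 0.26944, O = 0.13472.
CaO (M=56.077): mol = 0.10539; Ca = 0.10539, O = 0.10539.
Al2O3 (M=101.961): mol = 0.23911; Al = 0.47822, O = 0.71733.
SiO2 (M=60.083): mol = 1.02342; Si = 1.02342, O = 2.04684.
ΣO = 3.00428; factor = 8/ΣO = 2.66287.
Si apfu = 1.02342 × 2.66287 = 2.725.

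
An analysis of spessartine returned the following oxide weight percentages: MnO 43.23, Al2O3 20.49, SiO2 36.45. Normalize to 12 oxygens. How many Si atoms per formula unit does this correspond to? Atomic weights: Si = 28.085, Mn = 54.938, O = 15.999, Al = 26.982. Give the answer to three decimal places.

43.23 wt% MnO ÷ 70.937 g/mol = 0.60941 mol, giving 0.60941 Mn and 0.60941 O.
20.49 wt% Al2O3 ÷ 101.961 g/mol = 0.20096 mol, giving 0.40192 Al and 0.60288 O.
36.45 wt% SiO2 ÷ 60.083 g/mol = 0.60666 mol, giving 0.60666 Si and 1.21332 O.
Oxygen sums to 2.42561; scaling by 12/2.42561 = 4.94721 puts the formula on 12 O.
Si: 0.60666 × 4.94721 = 3.001 atoms per formula unit.

3.001 Si apfu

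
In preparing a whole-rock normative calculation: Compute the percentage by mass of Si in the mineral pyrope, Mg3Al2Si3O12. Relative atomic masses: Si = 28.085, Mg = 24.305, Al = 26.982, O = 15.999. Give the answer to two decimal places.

20.90 mass %

Molar mass of Mg3Al2Si3O12: 3*24.305 + 2*26.982 + 3*28.085 + 12*15.999 = 403.122 g/mol.
Mass of Si per formula unit: 3 × 28.085 = 84.255 g.
Weight fraction Si = 84.255 / 403.122 = 0.2090.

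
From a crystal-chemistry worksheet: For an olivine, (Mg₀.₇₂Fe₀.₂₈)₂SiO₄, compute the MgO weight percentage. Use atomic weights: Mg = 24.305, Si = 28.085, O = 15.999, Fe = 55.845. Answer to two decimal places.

36.65 wt%

M((Mg₀.₇₂Fe₀.₂₈)₂SiO₄) = 158.353 g/mol; M(MgO) = 40.304 g/mol.
Moles MgO per formula unit = 1.44 Mg ÷ 1 = 1.4400.
MgO fraction = (1.4400 × 40.304) / 158.353 = 58.038/158.353 = 0.3665.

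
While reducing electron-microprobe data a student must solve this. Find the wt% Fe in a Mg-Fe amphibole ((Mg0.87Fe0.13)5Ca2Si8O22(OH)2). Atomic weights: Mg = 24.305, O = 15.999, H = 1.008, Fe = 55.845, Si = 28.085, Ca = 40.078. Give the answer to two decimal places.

M((Mg0.87Fe0.13)5Ca2Si8O22(OH)2) = 832.854 g/mol.
Fe contributes 0.65 × 55.845 = 36.299 g per mole.
36.299/832.854 = 0.0436 → 4.36%.

4.36 mass %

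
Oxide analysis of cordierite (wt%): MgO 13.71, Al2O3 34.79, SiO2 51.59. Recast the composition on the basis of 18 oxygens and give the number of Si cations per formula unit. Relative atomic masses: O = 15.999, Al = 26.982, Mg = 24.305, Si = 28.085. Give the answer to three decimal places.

5.016 Si apfu

MgO (M=40.304): mol = 0.34016; Mg = 0.34016, O = 0.34016.
Al2O3 (M=101.961): mol = 0.34121; Al = 0.68242, O = 1.02363.
SiO2 (M=60.083): mol = 0.85865; Si = 0.85865, O = 1.71730.
ΣO = 3.08109; factor = 18/ΣO = 5.84209.
Si apfu = 0.85865 × 5.84209 = 5.016.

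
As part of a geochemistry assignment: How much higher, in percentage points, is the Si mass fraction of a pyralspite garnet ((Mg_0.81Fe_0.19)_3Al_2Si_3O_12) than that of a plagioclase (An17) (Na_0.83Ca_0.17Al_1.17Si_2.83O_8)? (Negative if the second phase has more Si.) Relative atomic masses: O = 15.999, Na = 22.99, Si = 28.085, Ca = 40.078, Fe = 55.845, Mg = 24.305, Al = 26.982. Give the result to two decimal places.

-9.99 percentage points

Si in (Mg_0.81Fe_0.19)_3Al_2Si_3O_12: molar mass 421.100 g/mol; 3×28.085 = 84.255 g → 20.01 wt%.
Si in Na_0.83Ca_0.17Al_1.17Si_2.83O_8: molar mass 264.936 g/mol; 2.83×28.085 = 79.481 g → 30.00 wt%.
Difference = 20.01 − 30.00 = -9.99 percentage points.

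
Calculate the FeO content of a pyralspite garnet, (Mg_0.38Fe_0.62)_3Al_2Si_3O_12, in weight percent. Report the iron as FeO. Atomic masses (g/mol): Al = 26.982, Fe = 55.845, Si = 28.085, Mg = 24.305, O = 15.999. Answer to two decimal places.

28.94 wt%

Formula mass = 461.786 g/mol.
1.86 Fe → 1.8600 mol FeO per formula unit; M(FeO) = 71.844, so FeO mass = 133.630 g.
133.630/461.786 × 100 = 28.94 wt%.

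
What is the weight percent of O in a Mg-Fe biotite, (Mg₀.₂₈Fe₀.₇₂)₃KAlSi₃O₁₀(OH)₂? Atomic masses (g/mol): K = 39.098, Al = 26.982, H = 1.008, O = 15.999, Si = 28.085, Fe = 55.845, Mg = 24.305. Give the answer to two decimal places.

39.55 weight percent

Formula mass = 0.84*24.305 + 2.16*55.845 + 1*39.098 + 1*26.982 + 3*28.085 + 12*15.999 + 2*1.008 = 485.380 g/mol, of which 191.988 g is O.
So O makes up 191.988/485.380 = 0.3955 of the mass, i.e. 39.55%.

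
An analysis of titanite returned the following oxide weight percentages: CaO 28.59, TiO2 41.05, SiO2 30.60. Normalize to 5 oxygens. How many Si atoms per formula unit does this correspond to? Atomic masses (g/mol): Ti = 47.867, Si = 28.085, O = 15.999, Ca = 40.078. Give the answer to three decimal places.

0.996 Si apfu

CaO (M=56.077): mol = 0.50983; Ca = 0.50983, O = 0.50983.
TiO2 (M=79.865): mol = 0.51399; Ti = 0.51399, O = 1.02798.
SiO2 (M=60.083): mol = 0.50930; Si = 0.50930, O = 1.01860.
ΣO = 2.55641; factor = 5/ΣO = 1.95587.
Si apfu = 0.50930 × 1.95587 = 0.996.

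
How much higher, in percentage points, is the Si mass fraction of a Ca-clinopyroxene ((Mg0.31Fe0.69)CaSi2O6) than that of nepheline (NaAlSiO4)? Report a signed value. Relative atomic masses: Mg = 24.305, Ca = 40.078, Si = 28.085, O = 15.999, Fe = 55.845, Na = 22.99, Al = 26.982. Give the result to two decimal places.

M((Mg0.31Fe0.69)CaSi2O6) = 238.310 g/mol, so wt% Si = 56.170/238.310 × 100 = 23.57%.
M(NaAlSiO4) = 142.053 g/mol, so wt% Si = 28.085/142.053 × 100 = 19.77%.
23.57 − 19.77 = 3.80 pp.

3.80 percentage points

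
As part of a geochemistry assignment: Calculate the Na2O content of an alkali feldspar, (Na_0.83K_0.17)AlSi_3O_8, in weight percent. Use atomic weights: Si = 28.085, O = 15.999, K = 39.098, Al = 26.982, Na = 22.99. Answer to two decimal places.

M((Na_0.83K_0.17)AlSi_3O_8) = 264.957 g/mol; M(Na2O) = 61.979 g/mol.
Moles Na2O per formula unit = 0.83 Na ÷ 2 = 0.4150.
Na2O fraction = (0.4150 × 61.979) / 264.957 = 25.721/264.957 = 0.0971.

9.71 wt%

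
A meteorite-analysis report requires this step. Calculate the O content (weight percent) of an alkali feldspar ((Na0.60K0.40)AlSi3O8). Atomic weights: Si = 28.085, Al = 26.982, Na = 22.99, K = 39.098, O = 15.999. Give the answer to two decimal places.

Molar mass of (Na0.60K0.40)AlSi3O8: 0.60×22.99 + 0.40×39.098 + 1×26.982 + 3×28.085 + 8×15.999 = 268.662 g/mol.
Mass of O per formula unit: 8 × 15.999 = 127.992 g.
Weight fraction O = 127.992 / 268.662 = 0.4764.

47.64 weight percent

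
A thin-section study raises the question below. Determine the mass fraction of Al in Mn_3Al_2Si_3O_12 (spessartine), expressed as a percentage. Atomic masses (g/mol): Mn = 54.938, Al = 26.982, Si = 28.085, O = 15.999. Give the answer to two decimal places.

M(Mn_3Al_2Si_3O_12) = 495.021 g/mol.
Al contributes 2 × 26.982 = 53.964 g per mole.
53.964/495.021 = 0.1090 → 10.90%.

10.90 weight percent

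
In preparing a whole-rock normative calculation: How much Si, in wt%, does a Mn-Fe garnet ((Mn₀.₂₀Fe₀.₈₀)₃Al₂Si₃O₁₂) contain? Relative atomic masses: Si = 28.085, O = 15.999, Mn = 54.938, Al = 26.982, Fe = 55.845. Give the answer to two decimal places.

Molar mass of (Mn₀.₂₀Fe₀.₈₀)₃Al₂Si₃O₁₂: 0.60×54.938 + 2.40×55.845 + 2×26.982 + 3×28.085 + 12×15.999 = 497.198 g/mol.
Mass of Si per formula unit: 3 × 28.085 = 84.255 g.
Weight fraction Si = 84.255 / 497.198 = 0.1695.

16.95 wt%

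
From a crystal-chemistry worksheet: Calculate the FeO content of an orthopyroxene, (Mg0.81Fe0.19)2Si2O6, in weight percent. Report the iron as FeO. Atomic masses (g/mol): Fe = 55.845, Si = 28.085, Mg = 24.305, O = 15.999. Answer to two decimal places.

12.83 wt%

Formula mass = 212.759 g/mol.
0.38 Fe → 0.3800 mol FeO per formula unit; M(FeO) = 71.844, so FeO mass = 27.301 g.
27.301/212.759 × 100 = 12.83 wt%.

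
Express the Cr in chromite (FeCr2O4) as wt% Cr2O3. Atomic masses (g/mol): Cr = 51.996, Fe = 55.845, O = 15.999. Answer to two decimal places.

Molar mass of FeCr2O4 = 1*55.845 + 2*51.996 + 4*15.999 = 223.833 g/mol.
Each formula unit contains 2 Cr, equivalent to 2/2 = 1.0000 mol Cr2O3.
M(Cr2O3) = 2×51.996 + 3×15.999 = 151.989 g/mol.
Mass of Cr2O3 per formula unit = 1.0000 × 151.989 = 151.989 g.
Cr2O3 wt% = 151.989 / 223.833 × 100 = 67.90%.

67.90 wt%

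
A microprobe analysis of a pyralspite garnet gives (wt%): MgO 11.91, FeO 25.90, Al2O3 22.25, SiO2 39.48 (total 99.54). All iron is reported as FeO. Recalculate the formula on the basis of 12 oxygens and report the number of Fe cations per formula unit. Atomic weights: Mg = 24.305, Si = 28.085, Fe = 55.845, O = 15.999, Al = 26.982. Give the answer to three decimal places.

1.648 Fe apfu

11.91 wt% MgO ÷ 40.304 g/mol = 0.29550 mol, giving 0.29550 Mg and 0.29550 O.
25.90 wt% FeO ÷ 71.844 g/mol = 0.36050 mol, giving 0.36050 Fe and 0.36050 O.
22.25 wt% Al2O3 ÷ 101.961 g/mol = 0.21822 mol, giving 0.43644 Al and 0.65466 O.
39.48 wt% SiO2 ÷ 60.083 g/mol = 0.65709 mol, giving 0.65709 Si and 1.31418 O.
Oxygen sums to 2.62484; scaling by 12/2.62484 = 4.57171 puts the formula on 12 O.
Fe: 0.36050 × 4.57171 = 1.648 atoms per formula unit.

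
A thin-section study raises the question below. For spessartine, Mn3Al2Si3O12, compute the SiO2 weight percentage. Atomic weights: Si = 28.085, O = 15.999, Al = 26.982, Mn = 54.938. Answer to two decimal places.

36.41 wt%

Molar mass of Mn3Al2Si3O12 = 3*54.938 + 2*26.982 + 3*28.085 + 12*15.999 = 495.021 g/mol.
Each formula unit contains 3 Si, equivalent to 3/1 = 3.0000 mol SiO2.
M(SiO2) = 1×28.085 + 2×15.999 = 60.083 g/mol.
Mass of SiO2 per formula unit = 3.0000 × 60.083 = 180.249 g.
SiO2 wt% = 180.249 / 495.021 × 100 = 36.41%.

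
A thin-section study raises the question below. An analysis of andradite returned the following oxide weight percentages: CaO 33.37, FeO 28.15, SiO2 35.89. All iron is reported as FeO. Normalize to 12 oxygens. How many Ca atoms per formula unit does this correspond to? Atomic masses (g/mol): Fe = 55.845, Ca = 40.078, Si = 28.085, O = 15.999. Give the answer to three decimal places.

CaO: 33.37/56.077 = 0.59507 mol → 0.59507 mol Ca, 0.59507 mol O.
FeO: 28.15/71.844 = 0.39182 mol → 0.39182 mol Fe, 0.39182 mol O.
SiO2: 35.89/60.083 = 0.59734 mol → 0.59734 mol Si, 1.19468 mol O.
Total oxygen = 2.18157 mol. Normalization factor = 12/2.18157 = 5.50063.
Ca per 12 O = 0.59507 × 5.50063 = 3.273.

3.273 Ca apfu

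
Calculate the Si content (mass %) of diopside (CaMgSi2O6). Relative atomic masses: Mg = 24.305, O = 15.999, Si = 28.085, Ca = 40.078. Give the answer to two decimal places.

M(CaMgSi2O6) = 216.547 g/mol.
Si contributes 2 × 28.085 = 56.170 g per mole.
56.170/216.547 = 0.2594 → 25.94%.

25.94 mass %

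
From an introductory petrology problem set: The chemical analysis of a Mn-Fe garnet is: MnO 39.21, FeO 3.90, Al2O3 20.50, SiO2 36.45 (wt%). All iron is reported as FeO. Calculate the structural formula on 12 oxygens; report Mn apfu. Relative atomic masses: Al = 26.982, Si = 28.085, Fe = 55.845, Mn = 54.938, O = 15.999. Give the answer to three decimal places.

2.737 Mn apfu

MnO: 39.21/70.937 = 0.55274 mol → 0.55274 mol Mn, 0.55274 mol O.
FeO: 3.90/71.844 = 0.05428 mol → 0.05428 mol Fe, 0.05428 mol O.
Al2O3: 20.50/101.961 = 0.20106 mol → 0.40212 mol Al, 0.60318 mol O.
SiO2: 36.45/60.083 = 0.60666 mol → 0.60666 mol Si, 1.21332 mol O.
Total oxygen = 2.42352 mol. Normalization factor = 12/2.42352 = 4.95148.
Mn per 12 O = 0.55274 × 4.95148 = 2.737.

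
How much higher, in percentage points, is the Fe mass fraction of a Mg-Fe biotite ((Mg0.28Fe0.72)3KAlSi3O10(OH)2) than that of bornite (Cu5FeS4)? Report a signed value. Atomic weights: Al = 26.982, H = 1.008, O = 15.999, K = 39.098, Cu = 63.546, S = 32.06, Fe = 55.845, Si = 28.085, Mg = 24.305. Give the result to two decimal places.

First mineral: 120.625 g Fe in 485.380 g formula = 24.85 wt% Fe.
Second mineral: 55.845 g Fe in 501.815 g formula = 11.13 wt% Fe.
24.85% − 11.13% gives a difference of 13.72 percentage points.

13.72 percentage points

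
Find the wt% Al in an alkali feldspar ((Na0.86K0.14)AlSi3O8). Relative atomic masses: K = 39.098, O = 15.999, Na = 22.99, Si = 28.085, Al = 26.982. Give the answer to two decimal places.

Molar mass of (Na0.86K0.14)AlSi3O8: 0.86·22.99 + 0.14·39.098 + 1·26.982 + 3·28.085 + 8·15.999 = 264.474 g/mol.
Mass of Al per formula unit: 1 × 26.982 = 26.982 g.
Weight fraction Al = 26.982 / 264.474 = 0.1020.

10.20 wt%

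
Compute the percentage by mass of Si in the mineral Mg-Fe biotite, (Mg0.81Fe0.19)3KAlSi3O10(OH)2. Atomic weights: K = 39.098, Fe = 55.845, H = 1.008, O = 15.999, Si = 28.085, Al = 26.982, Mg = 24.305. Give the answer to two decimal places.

19.36 weight percent

M((Mg0.81Fe0.19)3KAlSi3O10(OH)2) = 435.232 g/mol.
Si contributes 3 × 28.085 = 84.255 g per mole.
84.255/435.232 = 0.1936 → 19.36%.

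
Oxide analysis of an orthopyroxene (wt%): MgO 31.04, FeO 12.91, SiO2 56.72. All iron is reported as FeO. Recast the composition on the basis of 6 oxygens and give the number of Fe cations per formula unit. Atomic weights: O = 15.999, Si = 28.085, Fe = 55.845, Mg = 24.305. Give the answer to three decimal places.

0.380 Fe apfu

MgO (M=40.304): mol = 0.77015; Mg = 0.77015, O = 0.77015.
FeO (M=71.844): mol = 0.17969; Fe = 0.17969, O = 0.17969.
SiO2 (M=60.083): mol = 0.94403; Si = 0.94403, O = 1.88806.
ΣO = 2.83790; factor = 6/ΣO = 2.11424.
Fe apfu = 0.17969 × 2.11424 = 0.380.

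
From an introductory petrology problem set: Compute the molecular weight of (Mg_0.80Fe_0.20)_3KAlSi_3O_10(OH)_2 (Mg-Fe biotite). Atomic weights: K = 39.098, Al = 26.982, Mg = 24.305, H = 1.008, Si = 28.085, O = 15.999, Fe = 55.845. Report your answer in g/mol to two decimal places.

436.18 g/mol

M = 2.40(24.305) + 0.60(55.845) + 1(39.098) + 1(26.982) + 3(28.085) + 12(15.999) + 2(1.008)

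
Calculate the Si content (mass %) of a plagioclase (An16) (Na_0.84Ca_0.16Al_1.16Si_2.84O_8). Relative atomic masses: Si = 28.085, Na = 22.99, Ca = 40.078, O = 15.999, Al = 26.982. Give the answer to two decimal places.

30.12 mass %

Formula mass = 0.84*22.99 + 0.16*40.078 + 1.16*26.982 + 2.84*28.085 + 8*15.999 = 264.777 g/mol, of which 79.761 g is Si.
So Si makes up 79.761/264.777 = 0.3012 of the mass, i.e. 30.12%.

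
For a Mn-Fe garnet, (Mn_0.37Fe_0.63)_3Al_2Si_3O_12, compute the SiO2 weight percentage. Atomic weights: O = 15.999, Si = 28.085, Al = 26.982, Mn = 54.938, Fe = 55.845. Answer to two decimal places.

M((Mn_0.37Fe_0.63)_3Al_2Si_3O_12) = 496.735 g/mol; M(SiO2) = 60.083 g/mol.
Moles SiO2 per formula unit = 3 Si ÷ 1 = 3.0000.
SiO2 fraction = (3.0000 × 60.083) / 496.735 = 180.249/496.735 = 0.3629.

36.29 wt%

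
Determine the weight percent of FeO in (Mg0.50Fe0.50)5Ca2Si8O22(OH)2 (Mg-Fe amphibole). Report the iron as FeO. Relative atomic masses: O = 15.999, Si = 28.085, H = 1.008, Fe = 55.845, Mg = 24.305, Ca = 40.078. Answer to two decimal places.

M((Mg0.50Fe0.50)5Ca2Si8O22(OH)2) = 891.203 g/mol; M(FeO) = 71.844 g/mol.
Moles FeO per formula unit = 2.50 Fe ÷ 1 = 2.5000.
FeO fraction = (2.5000 × 71.844) / 891.203 = 179.610/891.203 = 0.2015.

20.15 wt%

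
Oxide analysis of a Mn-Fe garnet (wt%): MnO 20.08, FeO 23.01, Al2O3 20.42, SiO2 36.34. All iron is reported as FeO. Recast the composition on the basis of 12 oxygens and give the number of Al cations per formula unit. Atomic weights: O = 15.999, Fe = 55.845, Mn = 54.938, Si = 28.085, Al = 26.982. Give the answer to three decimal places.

MnO: 20.08/70.937 = 0.28307 mol → 0.28307 mol Mn, 0.28307 mol O.
FeO: 23.01/71.844 = 0.32028 mol → 0.32028 mol Fe, 0.32028 mol O.
Al2O3: 20.42/101.961 = 0.20027 mol → 0.40054 mol Al, 0.60081 mol O.
SiO2: 36.34/60.083 = 0.60483 mol → 0.60483 mol Si, 1.20966 mol O.
Total oxygen = 2.41382 mol. Normalization factor = 12/2.41382 = 4.97137.
Al per 12 O = 0.40054 × 4.97137 = 1.991.

1.991 Al apfu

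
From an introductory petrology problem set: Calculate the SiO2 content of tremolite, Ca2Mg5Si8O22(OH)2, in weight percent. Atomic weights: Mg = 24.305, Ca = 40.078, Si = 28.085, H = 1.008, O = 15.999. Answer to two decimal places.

59.17 wt%

Formula mass = 812.353 g/mol.
8 Si → 8.0000 mol SiO2 per formula unit; M(SiO2) = 60.083, so SiO2 mass = 480.664 g.
480.664/812.353 × 100 = 59.17 wt%.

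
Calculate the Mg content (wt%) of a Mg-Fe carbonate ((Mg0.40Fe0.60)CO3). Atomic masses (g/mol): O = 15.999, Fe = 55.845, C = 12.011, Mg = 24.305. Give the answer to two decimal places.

9.42 wt%

M((Mg0.40Fe0.60)CO3) = 103.237 g/mol.
Mg contributes 0.40 × 24.305 = 9.722 g per mole.
9.722/103.237 = 0.0942 → 9.42%.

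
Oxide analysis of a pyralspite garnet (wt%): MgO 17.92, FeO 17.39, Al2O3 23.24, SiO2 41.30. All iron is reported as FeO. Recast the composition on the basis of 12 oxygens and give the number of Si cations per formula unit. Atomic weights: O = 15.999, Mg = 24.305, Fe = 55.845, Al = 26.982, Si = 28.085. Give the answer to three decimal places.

17.92 wt% MgO ÷ 40.304 g/mol = 0.44462 mol, giving 0.44462 Mg and 0.44462 O.
17.39 wt% FeO ÷ 71.844 g/mol = 0.24205 mol, giving 0.24205 Fe and 0.24205 O.
23.24 wt% Al2O3 ÷ 101.961 g/mol = 0.22793 mol, giving 0.45586 Al and 0.68379 O.
41.30 wt% SiO2 ÷ 60.083 g/mol = 0.68738 mol, giving 0.68738 Si and 1.37476 O.
Oxygen sums to 2.74522; scaling by 12/2.74522 = 4.37123 puts the formula on 12 O.
Si: 0.68738 × 4.37123 = 3.005 atoms per formula unit.

3.005 Si apfu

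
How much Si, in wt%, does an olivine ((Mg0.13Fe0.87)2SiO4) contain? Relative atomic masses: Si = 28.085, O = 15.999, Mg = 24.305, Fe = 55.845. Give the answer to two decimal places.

Molar mass of (Mg0.13Fe0.87)2SiO4: 0.26*24.305 + 1.74*55.845 + 1*28.085 + 4*15.999 = 195.571 g/mol.
Mass of Si per formula unit: 1 × 28.085 = 28.085 g.
Weight fraction Si = 28.085 / 195.571 = 0.1436.

14.36 wt%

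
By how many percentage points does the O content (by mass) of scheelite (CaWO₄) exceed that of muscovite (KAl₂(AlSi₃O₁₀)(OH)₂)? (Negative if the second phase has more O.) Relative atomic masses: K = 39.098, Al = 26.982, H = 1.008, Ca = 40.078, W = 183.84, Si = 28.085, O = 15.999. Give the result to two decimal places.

O in CaWO₄: molar mass 287.914 g/mol; 4×15.999 = 63.996 g → 22.23 wt%.
O in KAl₂(AlSi₃O₁₀)(OH)₂: molar mass 398.303 g/mol; 12×15.999 = 191.988 g → 48.20 wt%.
Difference = 22.23 − 48.20 = -25.97 percentage points.

-25.97 percentage points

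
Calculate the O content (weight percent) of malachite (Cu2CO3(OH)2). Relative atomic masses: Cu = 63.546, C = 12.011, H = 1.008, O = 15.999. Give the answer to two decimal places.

36.18 weight percent

Formula mass = 2*63.546 + 1*12.011 + 5*15.999 + 2*1.008 = 221.114 g/mol, of which 79.995 g is O.
So O makes up 79.995/221.114 = 0.3618 of the mass, i.e. 36.18%.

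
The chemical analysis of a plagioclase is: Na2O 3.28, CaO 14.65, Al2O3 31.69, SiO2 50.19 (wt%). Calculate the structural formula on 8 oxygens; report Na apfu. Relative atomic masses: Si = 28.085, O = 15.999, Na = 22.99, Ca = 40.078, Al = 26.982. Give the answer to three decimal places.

Na2O (M=61.979): mol = 0.05292; Na = 0.10584, O = 0.05292.
CaO (M=56.077): mol = 0.26125; Ca = 0.26125, O = 0.26125.
Al2O3 (M=101.961): mol = 0.31081; Al = 0.62162, O = 0.93243.
SiO2 (M=60.083): mol = 0.83534; Si = 0.83534, O = 1.67068.
ΣO = 2.91728; factor = 8/ΣO = 2.74228.
Na apfu = 0.10584 × 2.74228 = 0.290.

0.290 Na apfu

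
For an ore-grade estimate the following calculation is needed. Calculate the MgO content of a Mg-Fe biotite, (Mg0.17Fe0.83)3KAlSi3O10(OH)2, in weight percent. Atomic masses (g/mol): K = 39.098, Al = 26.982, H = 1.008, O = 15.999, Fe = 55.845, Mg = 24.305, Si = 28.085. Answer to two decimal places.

Molar mass of (Mg0.17Fe0.83)3KAlSi3O10(OH)2 = 0.51×24.305 + 2.49×55.845 + 1×39.098 + 1×26.982 + 3×28.085 + 12×15.999 + 2×1.008 = 495.789 g/mol.
Each formula unit contains 0.51 Mg, equivalent to 0.51/1 = 0.5100 mol MgO.
M(MgO) = 1×24.305 + 1×15.999 = 40.304 g/mol.
Mass of MgO per formula unit = 0.5100 × 40.304 = 20.555 g.
MgO wt% = 20.555 / 495.789 × 100 = 4.15%.

4.15 wt%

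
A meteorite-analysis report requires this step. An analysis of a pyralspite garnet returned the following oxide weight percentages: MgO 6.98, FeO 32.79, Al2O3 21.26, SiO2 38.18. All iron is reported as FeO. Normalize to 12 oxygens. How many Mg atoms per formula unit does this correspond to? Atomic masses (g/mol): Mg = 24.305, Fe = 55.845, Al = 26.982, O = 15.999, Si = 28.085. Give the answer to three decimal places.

0.823 Mg apfu

6.98 wt% MgO ÷ 40.304 g/mol = 0.17318 mol, giving 0.17318 Mg and 0.17318 O.
32.79 wt% FeO ÷ 71.844 g/mol = 0.45641 mol, giving 0.45641 Fe and 0.45641 O.
21.26 wt% Al2O3 ÷ 101.961 g/mol = 0.20851 mol, giving 0.41702 Al and 0.62553 O.
38.18 wt% SiO2 ÷ 60.083 g/mol = 0.63545 mol, giving 0.63545 Si and 1.27090 O.
Oxygen sums to 2.52602; scaling by 12/2.52602 = 4.75056 puts the formula on 12 O.
Mg: 0.17318 × 4.75056 = 0.823 atoms per formula unit.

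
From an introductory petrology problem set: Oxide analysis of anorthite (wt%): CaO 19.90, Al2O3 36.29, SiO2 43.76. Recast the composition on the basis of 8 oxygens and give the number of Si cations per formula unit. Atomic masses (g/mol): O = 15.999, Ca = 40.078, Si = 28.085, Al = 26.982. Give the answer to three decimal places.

CaO (M=56.077): mol = 0.35487; Ca = 0.35487, O = 0.35487.
Al2O3 (M=101.961): mol = 0.35592; Al = 0.71184, O = 1.06776.
SiO2 (M=60.083): mol = 0.72833; Si = 0.72833, O = 1.45666.
ΣO = 2.87929; factor = 8/ΣO = 2.77846.
Si apfu = 0.72833 × 2.77846 = 2.024.

2.024 Si apfu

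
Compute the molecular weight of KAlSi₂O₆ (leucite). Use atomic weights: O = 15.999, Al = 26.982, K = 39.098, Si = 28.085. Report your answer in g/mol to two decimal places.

218.24 g/mol

The formula mass is the sum 1*39.098 + 1*26.982 + 2*28.085 + 6*15.999.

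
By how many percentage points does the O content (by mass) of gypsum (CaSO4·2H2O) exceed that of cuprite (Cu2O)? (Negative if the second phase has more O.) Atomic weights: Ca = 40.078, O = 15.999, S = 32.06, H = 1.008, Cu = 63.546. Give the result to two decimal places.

First mineral: 95.994 g O in 172.164 g formula = 55.76 wt% O.
Second mineral: 15.999 g O in 143.091 g formula = 11.18 wt% O.
55.76% − 11.18% gives a difference of 44.58 percentage points.

44.58 percentage points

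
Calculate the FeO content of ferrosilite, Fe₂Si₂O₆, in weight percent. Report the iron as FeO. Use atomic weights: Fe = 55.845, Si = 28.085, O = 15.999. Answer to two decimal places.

Molar mass of Fe₂Si₂O₆ = 2×55.845 + 2×28.085 + 6×15.999 = 263.854 g/mol.
Each formula unit contains 2 Fe, equivalent to 2/1 = 2.0000 mol FeO.
M(FeO) = 1×55.845 + 1×15.999 = 71.844 g/mol.
Mass of FeO per formula unit = 2.0000 × 71.844 = 143.688 g.
FeO wt% = 143.688 / 263.854 × 100 = 54.46%.

54.46 wt%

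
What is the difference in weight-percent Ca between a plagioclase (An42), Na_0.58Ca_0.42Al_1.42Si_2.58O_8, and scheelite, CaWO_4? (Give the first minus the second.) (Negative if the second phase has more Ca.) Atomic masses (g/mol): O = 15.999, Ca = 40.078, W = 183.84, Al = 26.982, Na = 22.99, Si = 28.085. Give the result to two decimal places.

M(Na_0.58Ca_0.42Al_1.42Si_2.58O_8) = 268.933 g/mol, so wt% Ca = 16.833/268.933 × 100 = 6.26%.
M(CaWO_4) = 287.914 g/mol, so wt% Ca = 40.078/287.914 × 100 = 13.92%.
6.26 − 13.92 = -7.66 pp.

-7.66 percentage points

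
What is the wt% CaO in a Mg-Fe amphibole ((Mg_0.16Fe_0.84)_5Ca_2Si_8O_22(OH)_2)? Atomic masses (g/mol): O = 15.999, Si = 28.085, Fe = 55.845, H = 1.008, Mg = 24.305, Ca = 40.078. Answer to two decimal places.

11.87 wt%

M((Mg_0.16Fe_0.84)_5Ca_2Si_8O_22(OH)_2) = 944.821 g/mol; M(CaO) = 56.077 g/mol.
Moles CaO per formula unit = 2 Ca ÷ 1 = 2.0000.
CaO fraction = (2.0000 × 56.077) / 944.821 = 112.154/944.821 = 0.1187.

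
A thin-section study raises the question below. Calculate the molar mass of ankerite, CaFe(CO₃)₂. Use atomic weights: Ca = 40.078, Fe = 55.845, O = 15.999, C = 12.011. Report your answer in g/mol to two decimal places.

215.94 g/mol

Ca: 1 × 40.078 = 40.0780
Fe: 1 × 55.845 = 55.8450
C: 2 × 12.011 = 24.0220
O: 6 × 15.999 = 95.9940
Summing the contributions gives the formula mass.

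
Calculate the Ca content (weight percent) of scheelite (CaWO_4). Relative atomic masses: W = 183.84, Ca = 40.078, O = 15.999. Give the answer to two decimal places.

Molar mass of CaWO_4: 1·40.078 + 1·183.84 + 4·15.999 = 287.914 g/mol.
Mass of Ca per formula unit: 1 × 40.078 = 40.078 g.
Weight fraction Ca = 40.078 / 287.914 = 0.1392.

13.92 weight percent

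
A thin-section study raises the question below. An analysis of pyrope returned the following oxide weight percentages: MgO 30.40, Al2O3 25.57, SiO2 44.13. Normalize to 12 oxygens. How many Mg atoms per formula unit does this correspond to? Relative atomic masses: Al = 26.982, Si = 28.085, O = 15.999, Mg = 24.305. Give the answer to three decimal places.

3.042 Mg apfu

MgO (M=40.304): mol = 0.75427; Mg = 0.75427, O = 0.75427.
Al2O3 (M=101.961): mol = 0.25078; Al = 0.50156, O = 0.75234.
SiO2 (M=60.083): mol = 0.73448; Si = 0.73448, O = 1.46896.
ΣO = 2.97557; factor = 12/ΣO = 4.03284.
Mg apfu = 0.75427 × 4.03284 = 3.042.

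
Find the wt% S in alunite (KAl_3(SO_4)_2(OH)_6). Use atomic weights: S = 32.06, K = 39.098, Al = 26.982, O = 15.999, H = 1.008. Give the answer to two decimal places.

M(KAl_3(SO_4)_2(OH)_6) = 414.198 g/mol.
S contributes 2 × 32.06 = 64.120 g per mole.
64.120/414.198 = 0.1548 → 15.48%.

15.48 wt%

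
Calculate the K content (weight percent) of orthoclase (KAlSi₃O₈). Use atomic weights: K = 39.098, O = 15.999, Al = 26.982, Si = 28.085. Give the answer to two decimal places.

14.05 weight percent

Formula mass = 1·39.098 + 1·26.982 + 3·28.085 + 8·15.999 = 278.327 g/mol, of which 39.098 g is K.
So K makes up 39.098/278.327 = 0.1405 of the mass, i.e. 14.05%.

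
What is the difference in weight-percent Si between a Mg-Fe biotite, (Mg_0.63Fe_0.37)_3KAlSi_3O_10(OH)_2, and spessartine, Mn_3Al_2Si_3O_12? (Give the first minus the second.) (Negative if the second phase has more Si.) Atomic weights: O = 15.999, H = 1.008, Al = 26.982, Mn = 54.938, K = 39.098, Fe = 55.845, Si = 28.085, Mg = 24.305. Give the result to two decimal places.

Si in (Mg_0.63Fe_0.37)_3KAlSi_3O_10(OH)_2: molar mass 452.263 g/mol; 3×28.085 = 84.255 g → 18.63 wt%.
Si in Mn_3Al_2Si_3O_12: molar mass 495.021 g/mol; 3×28.085 = 84.255 g → 17.02 wt%.
Difference = 18.63 − 17.02 = 1.61 percentage points.

1.61 percentage points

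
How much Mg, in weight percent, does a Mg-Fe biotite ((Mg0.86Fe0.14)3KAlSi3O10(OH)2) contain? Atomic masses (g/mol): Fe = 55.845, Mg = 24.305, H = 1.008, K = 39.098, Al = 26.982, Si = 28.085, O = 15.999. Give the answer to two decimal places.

Formula mass = 2.58·24.305 + 0.42·55.845 + 1·39.098 + 1·26.982 + 3·28.085 + 12·15.999 + 2·1.008 = 430.501 g/mol, of which 62.707 g is Mg.
So Mg makes up 62.707/430.501 = 0.1457 of the mass, i.e. 14.57%.

14.57 weight percent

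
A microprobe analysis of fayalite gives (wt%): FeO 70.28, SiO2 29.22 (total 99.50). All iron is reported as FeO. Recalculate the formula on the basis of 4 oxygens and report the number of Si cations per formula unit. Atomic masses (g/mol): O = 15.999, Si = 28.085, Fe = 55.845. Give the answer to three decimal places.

70.28 wt% FeO ÷ 71.844 g/mol = 0.97823 mol, giving 0.97823 Fe and 0.97823 O.
29.22 wt% SiO2 ÷ 60.083 g/mol = 0.48633 mol, giving 0.48633 Si and 0.97266 O.
Oxygen sums to 1.95089; scaling by 4/1.95089 = 2.05035 puts the formula on 4 O.
Si: 0.48633 × 2.05035 = 0.997 atoms per formula unit.

0.997 Si apfu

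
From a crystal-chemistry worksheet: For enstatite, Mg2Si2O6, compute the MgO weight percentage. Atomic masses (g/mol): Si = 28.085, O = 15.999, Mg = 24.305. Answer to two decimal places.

Formula mass = 200.774 g/mol.
2 Mg → 2.0000 mol MgO per formula unit; M(MgO) = 40.304, so MgO mass = 80.608 g.
80.608/200.774 × 100 = 40.15 wt%.

40.15 wt%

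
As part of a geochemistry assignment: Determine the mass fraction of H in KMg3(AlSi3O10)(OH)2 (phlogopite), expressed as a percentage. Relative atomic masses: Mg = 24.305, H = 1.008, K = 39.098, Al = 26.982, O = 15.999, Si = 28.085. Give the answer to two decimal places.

Formula mass = 1*39.098 + 3*24.305 + 1*26.982 + 3*28.085 + 12*15.999 + 2*1.008 = 417.254 g/mol, of which 2.016 g is H.
So H makes up 2.016/417.254 = 0.0048 of the mass, i.e. 0.48%.

0.48 wt%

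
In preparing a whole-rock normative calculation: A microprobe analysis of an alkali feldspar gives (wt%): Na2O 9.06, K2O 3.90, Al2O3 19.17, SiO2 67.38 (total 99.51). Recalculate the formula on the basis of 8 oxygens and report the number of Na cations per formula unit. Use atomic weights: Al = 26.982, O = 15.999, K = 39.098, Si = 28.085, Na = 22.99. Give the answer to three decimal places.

0.781 Na apfu

Na2O (M=61.979): mol = 0.14618; Na = 0.29236, O = 0.14618.
K2O (M=94.195): mol = 0.04140; K = 0.08280, O = 0.04140.
Al2O3 (M=101.961): mol = 0.18801; Al = 0.37602, O = 0.56403.
SiO2 (M=60.083): mol = 1.12145; Si = 1.12145, O = 2.24290.
ΣO = 2.99451; factor = 8/ΣO = 2.67156.
Na apfu = 0.29236 × 2.67156 = 0.781.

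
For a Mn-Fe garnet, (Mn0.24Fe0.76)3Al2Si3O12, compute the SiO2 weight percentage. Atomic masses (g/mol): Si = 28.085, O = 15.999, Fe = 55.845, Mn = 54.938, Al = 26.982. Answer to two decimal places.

Formula mass = 497.089 g/mol.
3 Si → 3.0000 mol SiO2 per formula unit; M(SiO2) = 60.083, so SiO2 mass = 180.249 g.
180.249/497.089 × 100 = 36.26 wt%.

36.26 wt%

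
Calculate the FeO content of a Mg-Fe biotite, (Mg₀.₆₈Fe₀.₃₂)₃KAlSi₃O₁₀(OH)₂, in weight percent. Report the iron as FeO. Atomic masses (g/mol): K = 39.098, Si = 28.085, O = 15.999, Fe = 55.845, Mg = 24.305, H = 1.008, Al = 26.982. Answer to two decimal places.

15.41 wt%

Molar mass of (Mg₀.₆₈Fe₀.₃₂)₃KAlSi₃O₁₀(OH)₂ = 2.04×24.305 + 0.96×55.845 + 1×39.098 + 1×26.982 + 3×28.085 + 12×15.999 + 2×1.008 = 447.532 g/mol.
Each formula unit contains 0.96 Fe, equivalent to 0.96/1 = 0.9600 mol FeO.
M(FeO) = 1×55.845 + 1×15.999 = 71.844 g/mol.
Mass of FeO per formula unit = 0.9600 × 71.844 = 68.970 g.
FeO wt% = 68.970 / 447.532 × 100 = 15.41%.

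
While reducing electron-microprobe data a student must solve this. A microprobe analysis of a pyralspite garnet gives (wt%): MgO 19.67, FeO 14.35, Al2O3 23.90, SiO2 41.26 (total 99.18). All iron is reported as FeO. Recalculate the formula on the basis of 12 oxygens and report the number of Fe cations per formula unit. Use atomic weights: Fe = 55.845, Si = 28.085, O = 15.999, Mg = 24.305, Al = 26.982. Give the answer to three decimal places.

MgO: 19.67/40.304 = 0.48804 mol → 0.48804 mol Mg, 0.48804 mol O.
FeO: 14.35/71.844 = 0.19974 mol → 0.19974 mol Fe, 0.19974 mol O.
Al2O3: 23.90/101.961 = 0.23440 mol → 0.46880 mol Al, 0.70320 mol O.
SiO2: 41.26/60.083 = 0.68672 mol → 0.68672 mol Si, 1.37344 mol O.
Total oxygen = 2.76442 mol. Normalization factor = 12/2.76442 = 4.34087.
Fe per 12 O = 0.19974 × 4.34087 = 0.867.

0.867 Fe apfu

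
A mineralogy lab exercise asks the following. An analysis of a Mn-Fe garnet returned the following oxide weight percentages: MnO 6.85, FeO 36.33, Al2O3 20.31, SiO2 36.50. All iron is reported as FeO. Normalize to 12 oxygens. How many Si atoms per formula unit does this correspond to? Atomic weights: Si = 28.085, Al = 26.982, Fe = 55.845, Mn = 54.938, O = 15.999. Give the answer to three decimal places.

3.019 Si apfu

MnO: 6.85/70.937 = 0.09656 mol → 0.09656 mol Mn, 0.09656 mol O.
FeO: 36.33/71.844 = 0.50568 mol → 0.50568 mol Fe, 0.50568 mol O.
Al2O3: 20.31/101.961 = 0.19919 mol → 0.39838 mol Al, 0.59757 mol O.
SiO2: 36.50/60.083 = 0.60749 mol → 0.60749 mol Si, 1.21498 mol O.
Total oxygen = 2.41479 mol. Normalization factor = 12/2.41479 = 4.96938.
Si per 12 O = 0.60749 × 4.96938 = 3.019.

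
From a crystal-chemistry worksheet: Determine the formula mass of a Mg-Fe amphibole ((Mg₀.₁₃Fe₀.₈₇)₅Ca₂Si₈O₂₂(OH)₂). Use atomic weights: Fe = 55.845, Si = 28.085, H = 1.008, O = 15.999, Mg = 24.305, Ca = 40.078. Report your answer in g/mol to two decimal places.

M = 0.65·24.305 + 4.35·55.845 + 2·40.078 + 8·28.085 + 24·15.999 + 2·1.008

949.55 g/mol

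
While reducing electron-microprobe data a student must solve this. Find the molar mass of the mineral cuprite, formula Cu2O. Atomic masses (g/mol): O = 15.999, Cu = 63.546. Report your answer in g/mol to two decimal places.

143.09 g/mol

M = 2·63.546 + 1·15.999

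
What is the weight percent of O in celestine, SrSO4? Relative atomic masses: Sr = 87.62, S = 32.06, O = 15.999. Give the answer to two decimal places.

Formula mass = 1*87.62 + 1*32.06 + 4*15.999 = 183.676 g/mol, of which 63.996 g is O.
So O makes up 63.996/183.676 = 0.3484 of the mass, i.e. 34.84%.

34.84 weight percent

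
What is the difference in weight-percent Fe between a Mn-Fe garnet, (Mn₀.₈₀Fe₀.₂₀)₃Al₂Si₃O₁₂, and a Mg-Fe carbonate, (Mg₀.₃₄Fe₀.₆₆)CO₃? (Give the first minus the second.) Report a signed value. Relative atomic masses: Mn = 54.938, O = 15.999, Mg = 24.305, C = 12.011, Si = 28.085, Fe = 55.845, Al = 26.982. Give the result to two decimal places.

First mineral: 33.507 g Fe in 495.565 g formula = 6.76 wt% Fe.
Second mineral: 36.858 g Fe in 105.129 g formula = 35.06 wt% Fe.
6.76% − 35.06% gives a difference of -28.30 percentage points.

-28.30 percentage points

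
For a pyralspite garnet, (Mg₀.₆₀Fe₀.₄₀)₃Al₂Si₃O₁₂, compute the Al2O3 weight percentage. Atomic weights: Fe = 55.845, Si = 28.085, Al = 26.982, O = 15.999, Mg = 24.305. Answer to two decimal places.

23.12 wt%

M((Mg₀.₆₀Fe₀.₄₀)₃Al₂Si₃O₁₂) = 440.970 g/mol; M(Al2O3) = 101.961 g/mol.
Moles Al2O3 per formula unit = 2 Al ÷ 2 = 1.0000.
Al2O3 fraction = (1.0000 × 101.961) / 440.970 = 101.961/440.970 = 0.2312.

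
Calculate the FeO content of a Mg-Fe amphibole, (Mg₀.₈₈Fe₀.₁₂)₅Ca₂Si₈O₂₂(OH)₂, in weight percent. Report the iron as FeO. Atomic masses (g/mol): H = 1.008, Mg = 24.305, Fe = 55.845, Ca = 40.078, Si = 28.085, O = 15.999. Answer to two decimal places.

5.19 wt%

M((Mg₀.₈₈Fe₀.₁₂)₅Ca₂Si₈O₂₂(OH)₂) = 831.277 g/mol; M(FeO) = 71.844 g/mol.
Moles FeO per formula unit = 0.60 Fe ÷ 1 = 0.6000.
FeO fraction = (0.6000 × 71.844) / 831.277 = 43.106/831.277 = 0.0519.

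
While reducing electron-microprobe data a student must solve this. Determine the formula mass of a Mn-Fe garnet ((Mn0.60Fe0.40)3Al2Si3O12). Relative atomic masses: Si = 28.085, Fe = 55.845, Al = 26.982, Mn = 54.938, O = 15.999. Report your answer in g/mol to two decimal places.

496.11 g/mol

M = 1.80*54.938 + 1.20*55.845 + 2*26.982 + 3*28.085 + 12*15.999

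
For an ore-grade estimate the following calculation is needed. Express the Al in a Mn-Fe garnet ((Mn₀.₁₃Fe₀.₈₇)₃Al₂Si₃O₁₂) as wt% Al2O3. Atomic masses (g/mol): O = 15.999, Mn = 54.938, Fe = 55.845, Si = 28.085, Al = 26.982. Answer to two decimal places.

20.50 wt%

M((Mn₀.₁₃Fe₀.₈₇)₃Al₂Si₃O₁₂) = 497.388 g/mol; M(Al2O3) = 101.961 g/mol.
Moles Al2O3 per formula unit = 2 Al ÷ 2 = 1.0000.
Al2O3 fraction = (1.0000 × 101.961) / 497.388 = 101.961/497.388 = 0.2050.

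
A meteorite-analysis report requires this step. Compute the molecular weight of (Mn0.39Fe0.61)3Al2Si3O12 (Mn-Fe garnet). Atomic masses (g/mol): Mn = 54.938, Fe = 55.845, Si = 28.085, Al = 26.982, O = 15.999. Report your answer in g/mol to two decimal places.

496.68 g/mol

The formula mass is the sum 1.17(54.938) + 1.83(55.845) + 2(26.982) + 3(28.085) + 12(15.999).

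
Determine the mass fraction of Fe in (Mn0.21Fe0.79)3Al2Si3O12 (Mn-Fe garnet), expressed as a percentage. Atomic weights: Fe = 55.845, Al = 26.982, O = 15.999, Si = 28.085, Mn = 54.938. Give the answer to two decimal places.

26.62 weight percent

Molar mass of (Mn0.21Fe0.79)3Al2Si3O12: 0.63·54.938 + 2.37·55.845 + 2·26.982 + 3·28.085 + 12·15.999 = 497.171 g/mol.
Mass of Fe per formula unit: 2.37 × 55.845 = 132.353 g.
Weight fraction Fe = 132.353 / 497.171 = 0.2662.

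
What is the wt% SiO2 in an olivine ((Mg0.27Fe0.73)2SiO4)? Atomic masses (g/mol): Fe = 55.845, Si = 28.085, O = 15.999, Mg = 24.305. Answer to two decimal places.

32.17 wt%

Formula mass = 186.739 g/mol.
1 Si → 1.0000 mol SiO2 per formula unit; M(SiO2) = 60.083, so SiO2 mass = 60.083 g.
60.083/186.739 × 100 = 32.17 wt%.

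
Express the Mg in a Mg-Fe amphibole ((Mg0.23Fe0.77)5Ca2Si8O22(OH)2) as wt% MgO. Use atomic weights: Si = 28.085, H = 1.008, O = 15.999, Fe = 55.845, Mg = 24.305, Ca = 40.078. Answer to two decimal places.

4.96 wt%

Formula mass = 933.782 g/mol.
1.15 Mg → 1.1500 mol MgO per formula unit; M(MgO) = 40.304, so MgO mass = 46.350 g.
46.350/933.782 × 100 = 4.96 wt%.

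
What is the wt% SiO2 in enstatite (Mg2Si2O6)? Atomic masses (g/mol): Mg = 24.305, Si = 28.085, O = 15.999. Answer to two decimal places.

M(Mg2Si2O6) = 200.774 g/mol; M(SiO2) = 60.083 g/mol.
Moles SiO2 per formula unit = 2 Si ÷ 1 = 2.0000.
SiO2 fraction = (2.0000 × 60.083) / 200.774 = 120.166/200.774 = 0.5985.

59.85 wt%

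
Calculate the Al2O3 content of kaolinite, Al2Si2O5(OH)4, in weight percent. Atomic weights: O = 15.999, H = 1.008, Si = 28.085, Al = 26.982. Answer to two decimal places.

39.50 wt%

Molar mass of Al2Si2O5(OH)4 = 2·26.982 + 2·28.085 + 9·15.999 + 4·1.008 = 258.157 g/mol.
Each formula unit contains 2 Al, equivalent to 2/2 = 1.0000 mol Al2O3.
M(Al2O3) = 2×26.982 + 3×15.999 = 101.961 g/mol.
Mass of Al2O3 per formula unit = 1.0000 × 101.961 = 101.961 g.
Al2O3 wt% = 101.961 / 258.157 × 100 = 39.50%.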